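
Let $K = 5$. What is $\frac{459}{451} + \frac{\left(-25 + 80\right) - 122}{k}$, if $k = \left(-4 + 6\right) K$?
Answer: $- \frac{25627}{4510} \approx -5.6823$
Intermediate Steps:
$k = 10$ ($k = \left(-4 + 6\right) 5 = 2 \cdot 5 = 10$)
$\frac{459}{451} + \frac{\left(-25 + 80\right) - 122}{k} = \frac{459}{451} + \frac{\left(-25 + 80\right) - 122}{10} = 459 \cdot \frac{1}{451} + \left(55 - 122\right) \frac{1}{10} = \frac{459}{451} - \frac{67}{10} = - \frac{25627}{4510}$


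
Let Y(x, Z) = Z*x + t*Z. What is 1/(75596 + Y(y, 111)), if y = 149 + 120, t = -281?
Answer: 1/74264 ≈ 1.3465e-5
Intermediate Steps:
y = 269
Y(x, Z) = -281*Z + Z*x (Y(x, Z) = Z*x - 281*Z = -281*Z + Z*x)
1/(75596 + Y(y, 111)) = 1/(75596 + 111*(-281 + 269)) = 1/(75596 + 111*(-12)) = 1/(75596 - 1332) = 1/74264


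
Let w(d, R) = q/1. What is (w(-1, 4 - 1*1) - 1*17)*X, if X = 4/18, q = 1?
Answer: -32/9 ≈ -3.5556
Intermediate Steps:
w(d, R) = 1 (w(d, R) = 1/1 = 1*1 = 1)
X = 2/9 (X = 4*(1/18) = 2/9 ≈ 0.22222)
(w(-1, 4 - 1*1) - 1*17)*X = (1 - 1*17)*(2/9) = (1 - 17)*(2/9) = -16*2/9 = -32/9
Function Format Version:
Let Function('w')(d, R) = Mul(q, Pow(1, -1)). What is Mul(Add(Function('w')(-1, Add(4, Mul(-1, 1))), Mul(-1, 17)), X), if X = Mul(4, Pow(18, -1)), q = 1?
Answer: Rational(-32, 9) ≈ -3.5556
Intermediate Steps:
Function('w')(d, R) = 1 (Function('w')(d, R) = Mul(1, Pow(1, -1)) = Mul(1, 1) = 1)
X = Rational(2, 9) (X = Mul(4, Rational(1, 18)) = Rational(2, 9) ≈ 0.22222)
Mul(Add(Function('w')(-1, Add(4, Mul(-1, 1))), Mul(-1, 17)), X) = Mul(Add(1, Mul(-1, 17)), Rational(2, 9)) = Mul(Add(1, -17), Rational(2, 9)) = Mul(-16, Rational(2, 9)) = Rational(-32, 9)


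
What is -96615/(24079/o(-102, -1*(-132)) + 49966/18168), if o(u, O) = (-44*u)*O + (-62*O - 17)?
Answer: -512736680331900/14814176981 ≈ -34611.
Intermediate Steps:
o(u, O) = -17 - 62*O - 44*O*u (o(u, O) = -44*O*u + (-17 - 62*O) = -17 - 62*O - 44*O*u)
-96615/(24079/o(-102, -1*(-132)) + 49966/18168) = -96615/(24079/(-17 - (-62)*(-132) - 44*(-1*(-132))*(-102)) + 49966/18168) = -96615/(24079/(-17 - 62*132 - 44*132*(-102)) + 49966*(1/18168)) = -96615/(24079/(-17 - 8184 + 592416) + 24983/9084) = -96615/(24079/584215 + 24983/9084) = -96615/14814176981/5307009060 = -96615*5307009060/14814176981 = -512736680331900/14814176981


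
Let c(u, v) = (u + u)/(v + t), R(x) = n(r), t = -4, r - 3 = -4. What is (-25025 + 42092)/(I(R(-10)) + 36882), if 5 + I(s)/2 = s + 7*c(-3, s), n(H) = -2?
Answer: 5689/12294 ≈ 0.46275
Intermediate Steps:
r = -1 (r = 3 - 4 = -1)
R(x) = -2
c(u, v) = 2*u/(-4 + v) (c(u, v) = (u + u)/(v - 4) = (2*u)/(-4 + v) = 2*u/(-4 + v))
I(s) = -10 - 84/(-4 + s) + 2*s (I(s) = -10 + 2*(s + 7*(2*(-3)/(-4 + s))) = -10 + 2*(s + 7*(-6/(-4 + s))) = -10 + 2*(s - 42/(-4 + s)) = -10 + (-84/(-4 + s) + 2*s) = -10 - 84/(-4 + s) + 2*s)
(-25025 + 42092)/(I(R(-10)) + 36882) = (-25025 + 42092)/(2*(-42 + (-5 - 2)*(-4 - 2))/(-4 - 2) + 36882) = 17067/(2*(-42 - 7*(-6))/(-6) + 36882) = 17067/(2*(-1/6)*(-42 + 42) + 36882) = 17067/(2*(-1/6)*0 + 36882) = 17067/(0 + 36882) = 17067/36882 = 17067*(1/36882) = 5689/12294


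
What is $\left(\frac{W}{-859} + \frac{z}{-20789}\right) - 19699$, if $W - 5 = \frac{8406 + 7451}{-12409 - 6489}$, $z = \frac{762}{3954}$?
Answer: $- \frac{4380990480688277615}{222396537964282} \approx -19699.0$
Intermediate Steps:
$z = \frac{127}{659}$ ($z = 762 \cdot \frac{1}{3954} = \frac{127}{659} \approx 0.19272$)
$W = \frac{78633}{18898}$ ($W = 5 + \frac{8406 + 7451}{-12409 - 6489} = 5 + \frac{15857}{-18898} = 5 + 15857 \left(- \frac{1}{18898}\right) = 5 - \frac{15857}{18898} = \frac{78633}{18898} \approx 4.1609$)
$\left(\frac{W}{-859} + \frac{z}{-20789}\right) - 19699 = \left(\frac{78633}{18898 \left(-859\right)} + \frac{127}{659 \left(-20789\right)}\right) - 19699 = \left(\frac{78633}{18898} \left(- \frac{1}{859}\right) + \frac{127}{659} \left(- \frac{1}{20789}\right)\right) - 19699 = \left(- \frac{78633}{16233382} - \frac{127}{13699951}\right) - 19699 = - \frac{1079329886497}{222396537964282} - 19699 = - \frac{4380990480688277615}{222396537964282}$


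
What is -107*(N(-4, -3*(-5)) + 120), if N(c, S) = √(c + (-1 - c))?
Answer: -12840 - 107*I ≈ -12840.0 - 107.0*I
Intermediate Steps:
N(c, S) = I (N(c, S) = √(-1) = I)
-107*(N(-4, -3*(-5)) + 120) = -107*(I + 120) = -107*(120 + I) = -12840 - 107*I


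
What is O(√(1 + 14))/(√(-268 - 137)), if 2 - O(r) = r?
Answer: I*√5*(-2 + √15)/45 ≈ 0.093069*I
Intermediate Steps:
O(r) = 2 - r
O(√(1 + 14))/(√(-268 - 137)) = (2 - √(1 + 14))/(√(-268 - 137)) = (2 - √15)/(√(-405)) = (2 - √15)/((9*I*√5)) = (2 - √15)*(-I*√5/45) = -I*√5*(2 - √15)/45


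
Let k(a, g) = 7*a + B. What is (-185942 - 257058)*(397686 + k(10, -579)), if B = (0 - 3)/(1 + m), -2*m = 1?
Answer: -176203250000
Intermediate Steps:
m = -½ (m = -½*1 = -½ ≈ -0.50000)
B = -6 (B = (0 - 3)/(1 - ½) = -3/½ = -3*2 = -6)
k(a, g) = -6 + 7*a (k(a, g) = 7*a - 6 = -6 + 7*a)
(-185942 - 257058)*(397686 + k(10, -579)) = (-185942 - 257058)*(397686 + (-6 + 7*10)) = -443000*(397686 + (-6 + 70)) = -443000*(397686 + 64) = -443000*397750 = -176203250000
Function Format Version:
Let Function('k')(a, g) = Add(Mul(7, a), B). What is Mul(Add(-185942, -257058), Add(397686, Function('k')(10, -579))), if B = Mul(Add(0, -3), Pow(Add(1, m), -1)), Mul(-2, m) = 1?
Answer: -176203250000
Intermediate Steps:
m = Rational(-1, 2) (m = Mul(Rational(-1, 2), 1) = Rational(-1, 2) ≈ -0.50000)
B = -6 (B = Mul(Add(0, -3), Pow(Add(1, Rational(-1, 2)), -1)) = Mul(-3, Pow(Rational(1, 2), -1)) = Mul(-3, 2) = -6)
Function('k')(a, g) = Add(-6, Mul(7, a)) (Function('k')(a, g) = Add(Mul(7, a), -6) = Add(-6, Mul(7, a)))
Mul(Add(-185942, -257058), Add(397686, Function('k')(10, -579))) = Mul(Add(-185942, -257058), Add(397686, Add(-6, Mul(7, 10)))) = Mul(-443000, Add(397686, Add(-6, 70))) = Mul(-443000, Add(397686, 64)) = Mul(-443000, 397750) = -176203250000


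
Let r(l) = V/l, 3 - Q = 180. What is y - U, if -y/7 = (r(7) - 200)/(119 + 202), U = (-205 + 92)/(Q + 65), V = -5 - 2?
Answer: 40437/11984 ≈ 3.3742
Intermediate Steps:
Q = -177 (Q = 3 - 1*180 = 3 - 180 = -177)
V = -7
U = 113/112 (U = (-205 + 92)/(-177 + 65) = -113/(-112) = -113*(-1/112) = 113/112 ≈ 1.0089)
r(l) = -7/l
y = 469/107 (y = -7*(-7/7 - 200)/(119 + 202) = -7*(-7*1/7 - 200)/321 = -7*(-1 - 200)/321 = -(-1407)/321 = -7*(-67/107) = 469/107 ≈ 4.3832)
y - U = 469/107 - 1*113/112 = 469/107 - 113/112 = 40437/11984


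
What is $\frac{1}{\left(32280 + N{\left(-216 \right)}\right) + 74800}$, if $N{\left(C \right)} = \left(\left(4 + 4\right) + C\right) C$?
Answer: $\frac{1}{152008} \approx 6.5786 \cdot 10^{-6}$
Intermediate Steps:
$N{\left(C \right)} = C \left(8 + C\right)$ ($N{\left(C \right)} = \left(8 + C\right) C = C \left(8 + C\right)$)
$\frac{1}{\left(32280 + N{\left(-216 \right)}\right) + 74800} = \frac{1}{\left(32280 - 216 \left(8 - 216\right)\right) + 74800} = \frac{1}{\left(32280 - -44928\right) + 74800} = \frac{1}{\left(32280 + 44928\right) + 74800} = \frac{1}{77208 + 74800} = \frac{1}{152008}$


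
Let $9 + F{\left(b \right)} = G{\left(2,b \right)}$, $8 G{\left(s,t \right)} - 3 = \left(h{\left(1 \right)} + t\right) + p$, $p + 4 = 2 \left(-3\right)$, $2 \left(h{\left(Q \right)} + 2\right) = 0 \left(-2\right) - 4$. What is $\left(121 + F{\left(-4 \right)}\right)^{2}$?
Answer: $\frac{776161}{64} \approx 12128.0$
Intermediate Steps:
$h{\left(Q \right)} = -4$ ($h{\left(Q \right)} = -2 + \frac{0 \left(-2\right) - 4}{2} = -2 + \frac{0 - 4}{2} = -2 + \frac{1}{2} \left(-4\right) = -2 - 2 = -4$)
$p = -10$ ($p = -4 + 2 \left(-3\right) = -4 - 6 = -10$)
$G{\left(s,t \right)} = - \frac{11}{8} + \frac{t}{8}$ ($G{\left(s,t \right)} = \frac{3}{8} + \frac{\left(-4 + t\right) - 10}{8} = \frac{3}{8} + \frac{-14 + t}{8} = \frac{3}{8} + \left(- \frac{7}{4} + \frac{t}{8}\right) = - \frac{11}{8} + \frac{t}{8}$)
$F{\left(b \right)} = - \frac{83}{8} + \frac{b}{8}$ ($F{\left(b \right)} = -9 + \left(- \frac{11}{8} + \frac{b}{8}\right) = - \frac{83}{8} + \frac{b}{8}$)
$\left(121 + F{\left(-4 \right)}\right)^{2} = \left(121 + \left(- \frac{83}{8} + \frac{1}{8} \left(-4\right)\right)\right)^{2} = \left(121 - \frac{87}{8}\right)^{2} = \left(\frac{881}{8}\right)^{2} = \frac{776161}{64}$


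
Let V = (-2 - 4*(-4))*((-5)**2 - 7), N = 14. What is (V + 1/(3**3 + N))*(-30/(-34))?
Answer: 154995/697 ≈ 222.37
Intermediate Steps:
V = 252 (V = (-2 + 16)*(25 - 7) = 14*18 = 252)
(V + 1/(3**3 + N))*(-30/(-34)) = (252 + 1/(3**3 + 14))*(-30/(-34)) = (252 + 1/(27 + 14))*(-30*(-1/34)) = (252 + 1/41)*(15/17) = (10333/41)*(15/17) = 154995/697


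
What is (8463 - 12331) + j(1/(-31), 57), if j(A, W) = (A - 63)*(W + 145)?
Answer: -514616/31 ≈ -16601.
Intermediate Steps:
j(A, W) = (-63 + A)*(145 + W)
(8463 - 12331) + j(1/(-31), 57) = (8463 - 12331) + (-9135 - 63*57 + 145/(-31) + 57/(-31)) = -3868 + (-9135 - 3591 + 145*(-1/31) - 1/31*57) = -3868 + (-9135 - 3591 - 145/31 - 57/31) = -3868 - 394708/31 = -514616/31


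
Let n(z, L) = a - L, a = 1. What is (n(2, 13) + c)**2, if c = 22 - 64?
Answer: 2916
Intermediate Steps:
n(z, L) = 1 - L
c = -42
(n(2, 13) + c)**2 = ((1 - 1*13) - 42)**2 = ((1 - 13) - 42)**2 = (-12 - 42)**2 = (-54)**2 = 2916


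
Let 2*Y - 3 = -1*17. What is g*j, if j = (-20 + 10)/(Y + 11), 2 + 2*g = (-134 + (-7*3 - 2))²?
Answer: -123235/4 ≈ -30809.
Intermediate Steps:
Y = -7 (Y = 3/2 + (-1*17)/2 = 3/2 + (½)*(-17) = 3/2 - 17/2 = -7)
g = 24647/2 (g = -1 + (-134 + (-7*3 - 2))²/2 = -1 + (-134 + (-21 - 2))²/2 = -1 + (-134 - 23)²/2 = -1 + (½)*(-157)² = -1 + (½)*24649 = -1 + 24649/2 = 24647/2 ≈ 12324.)
j = -5/2 (j = (-20 + 10)/(-7 + 11) = -10/4 = -10*¼ = -5/2 ≈ -2.5000)
g*j = (24647/2)*(-5/2) = -123235/4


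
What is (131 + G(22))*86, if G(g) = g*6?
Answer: 22618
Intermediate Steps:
G(g) = 6*g
(131 + G(22))*86 = (131 + 6*22)*86 = (131 + 132)*86 = 263*86 = 22618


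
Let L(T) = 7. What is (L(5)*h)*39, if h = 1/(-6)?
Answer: -91/2 ≈ -45.500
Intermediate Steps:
h = -1/6 ≈ -0.16667
(L(5)*h)*39 = (7*(-1/6))*39 = -7/6*39 = -91/2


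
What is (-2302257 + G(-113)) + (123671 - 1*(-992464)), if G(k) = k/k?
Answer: -1186121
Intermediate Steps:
G(k) = 1
(-2302257 + G(-113)) + (123671 - 1*(-992464)) = (-2302257 + 1) + (123671 - 1*(-992464)) = -2302256 + (123671 + 992464) = -2302256 + 1116135 = -1186121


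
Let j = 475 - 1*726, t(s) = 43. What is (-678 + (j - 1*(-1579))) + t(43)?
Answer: 693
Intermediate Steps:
j = -251 (j = 475 - 726 = -251)
(-678 + (j - 1*(-1579))) + t(43) = (-678 + (-251 - 1*(-1579))) + 43 = (-678 + (-251 + 1579)) + 43 = (-678 + 1328) + 43 = 650 + 43 = 693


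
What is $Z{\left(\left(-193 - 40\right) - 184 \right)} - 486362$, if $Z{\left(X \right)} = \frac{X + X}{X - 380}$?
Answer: $- \frac{387629680}{797} \approx -4.8636 \cdot 10^{5}$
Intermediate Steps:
$Z{\left(X \right)} = \frac{2 X}{-380 + X}$
$Z{\left(\left(-193 - 40\right) - 184 \right)} - 486362 = \frac{2 \left(\left(-193 - 40\right) - 184\right)}{-380 - 417} - 486362 = \frac{2 \left(-233 - 184\right)}{-380 - 417} - 486362 = 2 \left(-417\right) \frac{1}{-380 - 417} - 486362 = 2 \left(-417\right) \frac{1}{-797} - 486362 = 2 \left(-417\right) \left(- \frac{1}{797}\right) - 486362 = \frac{834}{797} - 486362 = - \frac{387629680}{797}$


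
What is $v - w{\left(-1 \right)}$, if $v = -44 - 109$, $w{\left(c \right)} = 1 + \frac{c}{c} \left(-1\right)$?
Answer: $-153$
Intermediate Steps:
$w{\left(c \right)} = 0$ ($w{\left(c \right)} = 1 + 1 \left(-1\right) = 1 - 1 = 0$)
$v = -153$
$v - w{\left(-1 \right)} = -153 - 0 = -153 + 0 = -153$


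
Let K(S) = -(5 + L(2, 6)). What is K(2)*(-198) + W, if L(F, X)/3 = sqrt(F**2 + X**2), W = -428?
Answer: 562 + 1188*sqrt(10) ≈ 4318.8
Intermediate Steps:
L(F, X) = 3*sqrt(F**2 + X**2)
K(S) = -5 - 6*sqrt(10) (K(S) = -(5 + 3*sqrt(2**2 + 6**2)) = -(5 + 3*sqrt(4 + 36)) = -(5 + 3*sqrt(40)) = -(5 + 3*(2*sqrt(10))) = -(5 + 6*sqrt(10)) = -5 - 6*sqrt(10))
K(2)*(-198) + W = (-5 - 6*sqrt(10))*(-198) - 428 = (990 + 1188*sqrt(10)) - 428 = 562 + 1188*sqrt(10)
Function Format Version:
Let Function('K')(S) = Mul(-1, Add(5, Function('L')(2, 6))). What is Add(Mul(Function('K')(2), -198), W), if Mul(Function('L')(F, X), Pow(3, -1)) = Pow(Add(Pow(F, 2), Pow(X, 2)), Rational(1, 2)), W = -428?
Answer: Add(562, Mul(1188, Pow(10, Rational(1, 2)))) ≈ 4318.8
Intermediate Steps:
Function('L')(F, X) = Mul(3, Pow(Add(Pow(F, 2), Pow(X, 2)), Rational(1, 2)))
Function('K')(S) = Add(-5, Mul(-6, Pow(10, Rational(1, 2)))) (Function('K')(S) = Mul(-1, Add(5, Mul(3, Pow(Add(Pow(2, 2), Pow(6, 2)), Rational(1, 2))))) = Mul(-1, Add(5, Mul(3, Pow(Add(4, 36), Rational(1, 2))))) = Mul(-1, Add(5, Mul(3, Pow(40, Rational(1, 2))))) = Mul(-1, Add(5, Mul(3, Mul(2, Pow(10, Rational(1, 2)))))) = Mul(-1, Add(5, Mul(6, Pow(10, Rational(1, 2))))) = Add(-5, Mul(-6, Pow(10, Rational(1, 2)))))
Add(Mul(Function('K')(2), -198), W) = Add(Mul(Add(-5, Mul(-6, Pow(10, Rational(1, 2)))), -198), -428) = Add(Add(990, Mul(1188, Pow(10, Rational(1, 2)))), -428) = Add(562, Mul(1188, Pow(10, Rational(1, 2))))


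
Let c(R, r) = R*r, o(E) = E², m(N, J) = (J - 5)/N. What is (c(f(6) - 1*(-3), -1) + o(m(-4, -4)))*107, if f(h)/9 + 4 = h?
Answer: -27285/16 ≈ -1705.3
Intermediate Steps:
f(h) = -36 + 9*h
m(N, J) = (-5 + J)/N
(c(f(6) - 1*(-3), -1) + o(m(-4, -4)))*107 = (((-36 + 9*6) - 1*(-3))*(-1) + ((-5 - 4)/(-4))²)*107 = (((-36 + 54) + 3)*(-1) + (-¼*(-9))²)*107 = ((18 + 3)*(-1) + (9/4)²)*107 = (21*(-1) + 81/16)*107 = (-21 + 81/16)*107 = -255/16*107 = -27285/16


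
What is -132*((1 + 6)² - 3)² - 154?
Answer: -279466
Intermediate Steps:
-132*((1 + 6)² - 3)² - 154 = -132*(7² - 3)² - 154 = -132*(49 - 3)² - 154 = -132*46² - 154 = -132*2116 - 154 = -279312 - 154 = -279466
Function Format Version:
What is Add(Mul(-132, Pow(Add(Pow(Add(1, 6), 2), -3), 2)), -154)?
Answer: -279466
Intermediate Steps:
Add(Mul(-132, Pow(Add(Pow(Add(1, 6), 2), -3), 2)), -154) = Add(Mul(-132, Pow(Add(Pow(7, 2), -3), 2)), -154) = Add(Mul(-132, Pow(Add(49, -3), 2)), -154) = Add(Mul(-132, Pow(46, 2)), -154) = Add(Mul(-132, 2116), -154) = Add(-279312, -154) = -279466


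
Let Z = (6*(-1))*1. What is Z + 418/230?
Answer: -481/115 ≈ -4.1826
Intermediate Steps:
Z = -6 (Z = -6*1 = -6)
Z + 418/230 = -6 + 418/230 = -6 + 418*(1/230) = -6 + 209/115 = -481/115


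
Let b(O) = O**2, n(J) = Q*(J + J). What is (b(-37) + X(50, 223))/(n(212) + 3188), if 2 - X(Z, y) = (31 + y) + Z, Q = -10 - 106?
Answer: -1067/45996 ≈ -0.023198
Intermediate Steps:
Q = -116
X(Z, y) = -29 - Z - y (X(Z, y) = 2 - ((31 + y) + Z) = 2 - (31 + Z + y) = 2 + (-31 - Z - y) = -29 - Z - y)
n(J) = -232*J (n(J) = -116*(J + J) = -232*J)
(b(-37) + X(50, 223))/(n(212) + 3188) = ((-37)**2 + (-29 - 1*50 - 1*223))/(-232*212 + 3188) = (1369 + (-29 - 50 - 223))/(-49184 + 3188) = (1369 - 302)/(-45996) = 1067*(-1/45996) = -1067/45996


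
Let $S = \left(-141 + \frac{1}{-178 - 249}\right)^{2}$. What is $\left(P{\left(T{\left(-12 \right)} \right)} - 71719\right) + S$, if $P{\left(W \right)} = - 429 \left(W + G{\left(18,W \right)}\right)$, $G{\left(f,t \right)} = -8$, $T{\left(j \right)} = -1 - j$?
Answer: $- \frac{9686107710}{182329} \approx -53124.0$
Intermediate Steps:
$P{\left(W \right)} = 3432 - 429 W$ ($P{\left(W \right)} = - 429 \left(W - 8\right) = - 429 \left(-8 + W\right) = 3432 - 429 W$)
$S = \frac{3625003264}{182329}$ ($S = \left(-141 + \frac{1}{-427}\right)^{2} = \left(-141 - \frac{1}{427}\right)^{2} = \left(- \frac{60208}{427}\right)^{2} = \frac{3625003264}{182329} \approx 19882.0$)
$\left(P{\left(T{\left(-12 \right)} \right)} - 71719\right) + S = \left(\left(3432 - 429 \left(-1 - -12\right)\right) - 71719\right) + \frac{3625003264}{182329} = \left(\left(3432 - 429 \left(-1 + 12\right)\right) - 71719\right) + \frac{3625003264}{182329} = \left(\left(3432 - 4719\right) - 71719\right) + \frac{3625003264}{182329} = \left(-1287 - 71719\right) + \frac{3625003264}{182329} = -73006 + \frac{3625003264}{182329} = - \frac{9686107710}{182329}$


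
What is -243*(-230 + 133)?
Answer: 23571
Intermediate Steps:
-243*(-230 + 133) = -243*(-97) = 23571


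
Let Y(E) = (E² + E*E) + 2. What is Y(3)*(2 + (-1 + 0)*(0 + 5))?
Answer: -60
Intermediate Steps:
Y(E) = 2 + 2*E² (Y(E) = (E² + E²) + 2 = 2*E² + 2 = 2 + 2*E²)
Y(3)*(2 + (-1 + 0)*(0 + 5)) = (2 + 2*3²)*(2 + (-1 + 0)*(0 + 5)) = (2 + 2*9)*(2 - 1*5) = (2 + 18)*(2 - 5) = 20*(-3) = -60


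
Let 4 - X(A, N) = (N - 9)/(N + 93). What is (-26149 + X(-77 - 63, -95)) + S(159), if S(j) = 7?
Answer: -26190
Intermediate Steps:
X(A, N) = 4 - (-9 + N)/(93 + N) (X(A, N) = 4 - (N - 9)/(N + 93) = 4 - (-9 + N)/(93 + N))
(-26149 + X(-77 - 63, -95)) + S(159) = (-26149 + 3*(127 - 95)/(93 - 95)) + 7 = (-26149 + 3*32/(-2)) + 7 = (-26149 + 3*(-½)*32) + 7 = (-26149 - 48) + 7 = -26197 + 7 = -26190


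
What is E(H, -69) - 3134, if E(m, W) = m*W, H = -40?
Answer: -374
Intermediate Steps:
E(m, W) = W*m
E(H, -69) - 3134 = -69*(-40) - 3134 = 2760 - 3134 = -374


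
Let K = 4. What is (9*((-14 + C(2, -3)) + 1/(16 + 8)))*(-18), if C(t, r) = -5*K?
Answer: 22005/4 ≈ 5501.3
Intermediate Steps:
C(t, r) = -20 (C(t, r) = -5*4 = -20)
(9*((-14 + C(2, -3)) + 1/(16 + 8)))*(-18) = (9*((-14 - 20) + 1/(16 + 8)))*(-18) = (9*(-34 + 1/24))*(-18) = (9*(-815/24))*(-18) = -2445/8*(-18) = 22005/4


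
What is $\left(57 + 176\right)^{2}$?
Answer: $54289$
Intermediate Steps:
$\left(57 + 176\right)^{2} = 233^{2} = 54289$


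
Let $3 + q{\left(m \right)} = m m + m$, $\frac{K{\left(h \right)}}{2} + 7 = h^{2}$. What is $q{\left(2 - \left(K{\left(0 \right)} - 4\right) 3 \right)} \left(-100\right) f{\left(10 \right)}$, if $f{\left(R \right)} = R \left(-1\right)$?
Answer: $3189000$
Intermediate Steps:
$K{\left(h \right)} = -14 + 2 h^{2}$
$f{\left(R \right)} = - R$
$q{\left(m \right)} = -3 + m + m^{2}$ ($q{\left(m \right)} = -3 + \left(m m + m\right) = -3 + \left(m^{2} + m\right) = -3 + \left(m + m^{2}\right) = -3 + m + m^{2}$)
$q{\left(2 - \left(K{\left(0 \right)} - 4\right) 3 \right)} \left(-100\right) f{\left(10 \right)} = \left(-3 - \left(-2 + \left(\left(-14 + 2 \cdot 0^{2}\right) - 4\right) 3\right) + \left(2 - \left(\left(-14 + 2 \cdot 0^{2}\right) - 4\right) 3\right)^{2}\right) \left(-100\right) \left(\left(-1\right) 10\right) = \left(-3 - \left(-2 + \left(\left(-14 + 2 \cdot 0\right) - 4\right) 3\right) + \left(2 - \left(\left(-14 + 2 \cdot 0\right) - 4\right) 3\right)^{2}\right) \left(-100\right) \left(-10\right) = \left(-3 - \left(-2 + \left(\left(-14 + 0\right) - 4\right) 3\right) + \left(2 - \left(\left(-14 + 0\right) - 4\right) 3\right)^{2}\right) \left(-100\right) \left(-10\right) = \left(-3 - \left(-2 + \left(-14 - 4\right) 3\right) + \left(2 - \left(-14 - 4\right) 3\right)^{2}\right) \left(-100\right) \left(-10\right) = \left(-3 - \left(-2 - 54\right) + \left(2 - \left(-18\right) 3\right)^{2}\right) \left(-100\right) \left(-10\right) = \left(-3 + \left(2 - -54\right) + \left(2 - -54\right)^{2}\right) \left(-100\right) \left(-10\right) = \left(-3 + \left(2 + 54\right) + \left(2 + 54\right)^{2}\right) \left(-100\right) \left(-10\right) = \left(-3 + 56 + 56^{2}\right) \left(-100\right) \left(-10\right) = \left(-3 + 56 + 3136\right) \left(-100\right) \left(-10\right) = 3189 \left(-100\right) \left(-10\right) = \left(-318900\right) \left(-10\right) = 3189000$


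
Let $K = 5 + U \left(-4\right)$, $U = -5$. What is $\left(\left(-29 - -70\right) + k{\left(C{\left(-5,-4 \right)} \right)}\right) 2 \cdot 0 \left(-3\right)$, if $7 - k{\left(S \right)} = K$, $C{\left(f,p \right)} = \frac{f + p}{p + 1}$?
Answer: $0$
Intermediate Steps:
$C{\left(f,p \right)} = \frac{f + p}{1 + p}$
$K = 25$ ($K = 5 - -20 = 5 + 20 = 25$)
$k{\left(S \right)} = -18$ ($k{\left(S \right)} = 7 - 25 = -18$)
$\left(\left(-29 - -70\right) + k{\left(C{\left(-5,-4 \right)} \right)}\right) 2 \cdot 0 \left(-3\right) = \left(\left(-29 - -70\right) - 18\right) 2 \cdot 0 \left(-3\right) = \left(\left(-29 + 70\right) - 18\right) 0 \left(-3\right) = \left(41 - 18\right) 0 = 23 \cdot 0 = 0$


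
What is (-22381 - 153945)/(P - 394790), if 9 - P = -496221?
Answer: -88163/50720 ≈ -1.7382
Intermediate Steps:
P = 496230 (P = 9 - 1*(-496221) = 9 + 496221 = 496230)
(-22381 - 153945)/(P - 394790) = (-22381 - 153945)/(496230 - 394790) = -176326/101440 = -176326*1/101440 = -88163/50720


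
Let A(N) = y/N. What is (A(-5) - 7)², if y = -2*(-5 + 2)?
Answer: 1681/25 ≈ 67.240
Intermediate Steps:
y = 6 (y = -2*(-3) = 6)
A(N) = 6/N
(A(-5) - 7)² = (6/(-5) - 7)² = (6*(-⅕) - 7)² = (-6/5 - 7)² = (-41/5)² = 1681/25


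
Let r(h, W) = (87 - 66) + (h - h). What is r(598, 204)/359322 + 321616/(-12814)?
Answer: -19260572543/767392018 ≈ -25.099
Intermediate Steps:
r(h, W) = 21 (r(h, W) = 21 + 0 = 21)
r(598, 204)/359322 + 321616/(-12814) = 21/359322 + 321616/(-12814) = 21*(1/359322) + 321616*(-1/12814) = 7/119774 - 160808/6407 = -19260572543/767392018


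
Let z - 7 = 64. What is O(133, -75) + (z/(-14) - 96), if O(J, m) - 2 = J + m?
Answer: -575/14 ≈ -41.071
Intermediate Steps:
O(J, m) = 2 + J + m (O(J, m) = 2 + (J + m) = 2 + J + m)
z = 71 (z = 7 + 64 = 71)
O(133, -75) + (z/(-14) - 96) = (2 + 133 - 75) + (71/(-14) - 96) = 60 + (-1/14*71 - 96) = 60 + (-71/14 - 96) = 60 - 1415/14 = -575/14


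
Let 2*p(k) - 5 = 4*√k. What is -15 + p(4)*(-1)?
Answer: -43/2 ≈ -21.500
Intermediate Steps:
p(k) = 5/2 + 2*√k (p(k) = 5/2 + (4*√k)/2 = 5/2 + 2*√k)
-15 + p(4)*(-1) = -15 + (5/2 + 2*√4)*(-1) = -15 + (5/2 + 2*2)*(-1) = -15 + (5/2 + 4)*(-1) = -15 + (13/2)*(-1) = -15 - 13/2 = -43/2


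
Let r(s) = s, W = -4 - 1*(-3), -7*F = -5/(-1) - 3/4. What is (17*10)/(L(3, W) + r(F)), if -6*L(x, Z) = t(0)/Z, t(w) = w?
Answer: -280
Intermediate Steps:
F = -17/28 (F = -(-5/(-1) - 3/4)/7 = -(-5*(-1) - 3*¼)/7 = -(5 - ¾)/7 = -⅐*17/4 = -17/28 ≈ -0.60714)
W = -1 (W = -4 + 3 = -1)
L(x, Z) = 0 (L(x, Z) = -0/Z = -⅙*0 = 0)
(17*10)/(L(3, W) + r(F)) = (17*10)/(0 - 17/28) = 170/(-17/28) = 170*(-28/17) = -280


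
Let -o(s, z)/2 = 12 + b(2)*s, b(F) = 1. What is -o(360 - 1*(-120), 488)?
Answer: 984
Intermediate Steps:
o(s, z) = -24 - 2*s (o(s, z) = -2*(12 + 1*s) = -2*(12 + s) = -24 - 2*s)
-o(360 - 1*(-120), 488) = -(-24 - 2*(360 - 1*(-120))) = -(-24 - 2*(360 + 120)) = -(-24 - 2*480) = -(-24 - 960) = -1*(-984) = 984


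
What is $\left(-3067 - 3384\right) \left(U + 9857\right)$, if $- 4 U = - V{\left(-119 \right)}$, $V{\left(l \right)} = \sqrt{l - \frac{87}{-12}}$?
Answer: $-63587507 - \frac{6451 i \sqrt{447}}{8} \approx -6.3588 \cdot 10^{7} - 17049.0 i$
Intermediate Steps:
$V{\left(l \right)} = \sqrt{\frac{29}{4} + l}$ ($V{\left(l \right)} = \sqrt{l - - \frac{29}{4}} = \sqrt{l + \frac{29}{4}} = \sqrt{\frac{29}{4} + l}$)
$U = \frac{i \sqrt{447}}{8}$ ($U = - \frac{\left(-1\right) \frac{\sqrt{29 + 4 \left(-119\right)}}{2}}{4} = - \frac{\left(-1\right) \frac{\sqrt{29 - 476}}{2}}{4} = - \frac{\left(-1\right) \frac{\sqrt{-447}}{2}}{4} = - \frac{\left(-1\right) \frac{i \sqrt{447}}{2}}{4} = - \frac{\left(- \frac{1}{2}\right) i \sqrt{447}}{4} = \frac{i \sqrt{447}}{8} \approx 2.6428 i$)
$\left(-3067 - 3384\right) \left(U + 9857\right) = \left(-3067 - 3384\right) \left(\frac{i \sqrt{447}}{8} + 9857\right) = - 6451 \left(9857 + \frac{i \sqrt{447}}{8}\right) = -63587507 - \frac{6451 i \sqrt{447}}{8}$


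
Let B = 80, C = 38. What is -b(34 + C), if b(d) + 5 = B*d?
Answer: -5755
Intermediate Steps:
b(d) = -5 + 80*d
-b(34 + C) = -(-5 + 80*(34 + 38)) = -(-5 + 80*72) = -(-5 + 5760) = -1*5755 = -5755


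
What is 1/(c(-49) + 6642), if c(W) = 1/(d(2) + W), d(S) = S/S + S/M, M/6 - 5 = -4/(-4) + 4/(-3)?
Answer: 671/4456768 ≈ 0.00015056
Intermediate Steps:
M = 28 (M = 30 + 6*(-4/(-4) + 4/(-3)) = 30 + 6*(-4*(-¼) + 4*(-⅓)) = 30 + 6*(1 - 4/3) = 30 + 6*(-⅓) = 30 - 2 = 28)
d(S) = 1 + S/28 (d(S) = S/S + S/28 = 1 + S*(1/28) = 1 + S/28)
c(W) = 1/(15/14 + W) (c(W) = 1/((1 + (1/28)*2) + W) = 1/((1 + 1/14) + W) = 1/(15/14 + W))
1/(c(-49) + 6642) = 1/(14/(15 + 14*(-49)) + 6642) = 1/(14/(15 - 686) + 6642) = 1/(14/(-671) + 6642) = 1/(14*(-1/671) + 6642) = 1/(-14/671 + 6642) = 1/(4456768/671) = 671/4456768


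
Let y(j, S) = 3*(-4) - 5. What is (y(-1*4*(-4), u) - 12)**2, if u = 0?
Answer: 841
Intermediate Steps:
y(j, S) = -17 (y(j, S) = -12 - 5 = -17)
(y(-1*4*(-4), u) - 12)**2 = (-17 - 12)**2 = (-29)**2 = 841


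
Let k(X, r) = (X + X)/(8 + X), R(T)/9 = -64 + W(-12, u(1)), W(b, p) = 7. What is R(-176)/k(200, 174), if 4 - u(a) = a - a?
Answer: -6669/25 ≈ -266.76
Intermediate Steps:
u(a) = 4 (u(a) = 4 - (a - a) = 4 - 1*0 = 4 + 0 = 4)
R(T) = -513 (R(T) = 9*(-64 + 7) = 9*(-57) = -513)
k(X, r) = 2*X/(8 + X) (k(X, r) = (2*X)/(8 + X) = 2*X/(8 + X))
R(-176)/k(200, 174) = -513/(2*200/(8 + 200)) = -513/(2*200/208) = -513/(2*200*(1/208)) = -513/25/13 = -513*13/25 = -6669/25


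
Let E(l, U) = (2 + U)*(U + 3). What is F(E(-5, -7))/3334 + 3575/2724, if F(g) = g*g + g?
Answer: 6531565/4540908 ≈ 1.4384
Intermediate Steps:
E(l, U) = (2 + U)*(3 + U)
F(g) = g + g**2 (F(g) = g**2 + g = g + g**2)
F(E(-5, -7))/3334 + 3575/2724 = ((6 + (-7)**2 + 5*(-7))*(1 + (6 + (-7)**2 + 5*(-7))))/3334 + 3575/2724 = ((6 + 49 - 35)*(1 + (6 + 49 - 35)))*(1/3334) + 3575*(1/2724) = (20*(1 + 20))*(1/3334) + 3575/2724 = (20*21)*(1/3334) + 3575/2724 = 420*(1/3334) + 3575/2724 = 210/1667 + 3575/2724 = 6531565/4540908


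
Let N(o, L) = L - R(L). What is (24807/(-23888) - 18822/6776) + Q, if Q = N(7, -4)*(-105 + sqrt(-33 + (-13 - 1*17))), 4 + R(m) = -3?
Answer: -6450651861/20233136 + 9*I*sqrt(7) ≈ -318.82 + 23.812*I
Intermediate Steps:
R(m) = -7 (R(m) = -4 - 3 = -7)
N(o, L) = 7 + L (N(o, L) = L - 1*(-7) = L + 7 = 7 + L)
Q = -315 + 9*I*sqrt(7) (Q = (7 - 4)*(-105 + sqrt(-33 + (-13 - 1*17))) = 3*(-105 + sqrt(-33 + (-13 - 17))) = 3*(-105 + sqrt(-33 - 30)) = 3*(-105 + sqrt(-63)) = 3*(-105 + 3*I*sqrt(7)) = -315 + 9*I*sqrt(7) ≈ -315.0 + 23.812*I)
(24807/(-23888) - 18822/6776) + Q = (24807/(-23888) - 18822/6776) + (-315 + 9*I*sqrt(7)) = (24807*(-1/23888) - 18822*1/6776) + (-315 + 9*I*sqrt(7)) = (-24807/23888 - 9411/3388) + (-315 + 9*I*sqrt(7)) = -77214021/20233136 + (-315 + 9*I*sqrt(7)) = -6450651861/20233136 + 9*I*sqrt(7)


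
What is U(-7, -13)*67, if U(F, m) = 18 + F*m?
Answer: 7303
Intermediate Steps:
U(-7, -13)*67 = (18 - 7*(-13))*67 = (18 + 91)*67 = 109*67 = 7303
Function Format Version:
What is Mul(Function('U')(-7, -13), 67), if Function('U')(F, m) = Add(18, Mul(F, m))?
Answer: 7303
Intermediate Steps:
Mul(Function('U')(-7, -13), 67) = Mul(Add(18, Mul(-7, -13)), 67) = Mul(Add(18, 91), 67) = Mul(109, 67) = 7303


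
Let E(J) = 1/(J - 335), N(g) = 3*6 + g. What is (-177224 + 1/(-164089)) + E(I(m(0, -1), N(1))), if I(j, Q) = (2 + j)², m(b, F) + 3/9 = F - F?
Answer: -86950723198431/490626110 ≈ -1.7722e+5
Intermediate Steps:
m(b, F) = -⅓ (m(b, F) = -⅓ + (F - F) = -⅓ + 0 = -⅓)
N(g) = 18 + g
E(J) = 1/(-335 + J)
(-177224 + 1/(-164089)) + E(I(m(0, -1), N(1))) = (-177224 + 1/(-164089)) + 1/(-335 + (2 - ⅓)²) = (-177224 - 1/164089) + 1/(-335 + (5/3)²) = -29080508937/164089 + 1/(-335 + 25/9) = -29080508937/164089 + 1/(-2990/9) = -29080508937/164089 - 9/2990 = -86950723198431/490626110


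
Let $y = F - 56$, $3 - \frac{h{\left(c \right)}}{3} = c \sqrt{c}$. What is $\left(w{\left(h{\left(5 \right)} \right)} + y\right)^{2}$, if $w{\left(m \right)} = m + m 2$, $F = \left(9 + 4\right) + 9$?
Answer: $10174 + 630 \sqrt{5} \approx 11583.0$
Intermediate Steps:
$F = 22$ ($F = 13 + 9 = 22$)
$h{\left(c \right)} = 9 - 3 c^{\frac{3}{2}}$ ($h{\left(c \right)} = 9 - 3 c \sqrt{c} = 9 - 3 c^{\frac{3}{2}}$)
$w{\left(m \right)} = 3 m$ ($w{\left(m \right)} = m + 2 m = 3 m$)
$y = -34$ ($y = 22 - 56 = -34$)
$\left(w{\left(h{\left(5 \right)} \right)} + y\right)^{2} = \left(3 \left(9 - 3 \cdot 5^{\frac{3}{2}}\right) - 34\right)^{2} = \left(3 \left(9 - 3 \cdot 5 \sqrt{5}\right) - 34\right)^{2} = \left(3 \left(9 - 15 \sqrt{5}\right) - 34\right)^{2} = \left(\left(27 - 45 \sqrt{5}\right) - 34\right)^{2} = \left(-7 - 45 \sqrt{5}\right)^{2}$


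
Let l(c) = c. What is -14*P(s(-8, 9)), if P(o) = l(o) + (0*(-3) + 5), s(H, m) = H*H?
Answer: -966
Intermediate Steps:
s(H, m) = H²
P(o) = 5 + o (P(o) = o + (0*(-3) + 5) = o + (0 + 5) = o + 5 = 5 + o)
-14*P(s(-8, 9)) = -14*(5 + (-8)²) = -14*(5 + 64) = -14*69 = -966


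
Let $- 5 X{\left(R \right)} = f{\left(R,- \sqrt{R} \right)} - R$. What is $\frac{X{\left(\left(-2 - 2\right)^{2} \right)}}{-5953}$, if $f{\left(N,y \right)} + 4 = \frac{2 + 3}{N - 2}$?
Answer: $- \frac{55}{83342} \approx -0.00065993$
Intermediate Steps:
$f{\left(N,y \right)} = -4 + \frac{5}{-2 + N}$ ($f{\left(N,y \right)} = -4 + \frac{2 + 3}{N - 2} = -4 + \frac{5}{-2 + N}$)
$X{\left(R \right)} = \frac{R}{5} - \frac{13 - 4 R}{5 \left(-2 + R\right)}$ ($X{\left(R \right)} = - \frac{\frac{13 - 4 R}{-2 + R} - R}{5} = - \frac{- R + \frac{13 - 4 R}{-2 + R}}{5} = \frac{R}{5} - \frac{13 - 4 R}{5 \left(-2 + R\right)}$)
$\frac{X{\left(\left(-2 - 2\right)^{2} \right)}}{-5953} = \frac{\frac{1}{5} \frac{1}{-2 + \left(-2 - 2\right)^{2}} \left(-13 + \left(\left(-2 - 2\right)^{2}\right)^{2} + 2 \left(-2 - 2\right)^{2}\right)}{-5953} = \frac{-13 + \left(\left(-4\right)^{2}\right)^{2} + 2 \left(-4\right)^{2}}{5 \left(-2 + \left(-4\right)^{2}\right)} \left(- \frac{1}{5953}\right) = \frac{-13 + 16^{2} + 2 \cdot 16}{5 \left(-2 + 16\right)} \left(- \frac{1}{5953}\right) = \frac{-13 + 256 + 32}{5 \cdot 14} \left(- \frac{1}{5953}\right) = \frac{1}{5} \cdot \frac{1}{14} \cdot 275 \left(- \frac{1}{5953}\right) = \frac{55}{14} \left(- \frac{1}{5953}\right) = - \frac{55}{83342}$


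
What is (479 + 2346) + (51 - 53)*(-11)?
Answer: 2847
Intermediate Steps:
(479 + 2346) + (51 - 53)*(-11) = 2825 - 2*(-11) = 2825 + 22 = 2847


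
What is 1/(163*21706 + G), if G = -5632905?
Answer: -1/2094827 ≈ -4.7737e-7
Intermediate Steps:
1/(163*21706 + G) = 1/(163*21706 - 5632905) = 1/(3538078 - 5632905) = 1/(-2094827) = -1/2094827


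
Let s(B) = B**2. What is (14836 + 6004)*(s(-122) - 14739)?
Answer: 3021800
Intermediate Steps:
(14836 + 6004)*(s(-122) - 14739) = (14836 + 6004)*((-122)**2 - 14739) = 20840*(14884 - 14739) = 20840*145 = 3021800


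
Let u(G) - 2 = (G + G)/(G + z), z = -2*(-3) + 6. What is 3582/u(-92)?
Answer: 35820/43 ≈ 833.02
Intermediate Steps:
z = 12 (z = 6 + 6 = 12)
u(G) = 2 + 2*G/(12 + G) (u(G) = 2 + (G + G)/(G + 12) = 2 + (2*G)/(12 + G) = 2 + 2*G/(12 + G))
3582/u(-92) = 3582/((4*(6 - 92)/(12 - 92))) = 3582/((4*(-86)/(-80))) = 3582/((4*(-1/80)*(-86))) = 3582/(43/10) = 3582*(10/43) = 35820/43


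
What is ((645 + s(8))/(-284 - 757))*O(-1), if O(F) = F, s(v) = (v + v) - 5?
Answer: 656/1041 ≈ 0.63016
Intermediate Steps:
s(v) = -5 + 2*v (s(v) = 2*v - 5 = -5 + 2*v)
((645 + s(8))/(-284 - 757))*O(-1) = ((645 + (-5 + 2*8))/(-284 - 757))*(-1) = ((645 + (-5 + 16))/(-1041))*(-1) = ((645 + 11)*(-1/1041))*(-1) = (656*(-1/1041))*(-1) = -656/1041*(-1) = 656/1041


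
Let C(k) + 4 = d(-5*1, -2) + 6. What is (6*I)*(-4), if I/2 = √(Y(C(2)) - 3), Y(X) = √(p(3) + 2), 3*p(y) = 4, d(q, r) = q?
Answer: -16*I*√(27 - 3*√30) ≈ -52.014*I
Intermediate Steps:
p(y) = 4/3 (p(y) = (⅓)*4 = 4/3)
C(k) = -3 (C(k) = -4 + (-5*1 + 6) = -4 + (-5 + 6) = -4 + 1 = -3)
Y(X) = √30/3 (Y(X) = √(4/3 + 2) = √(10/3) = √30/3)
I = 2*√(-3 + √30/3) (I = 2*√(√30/3 - 3) = 2*√(-3 + √30/3) ≈ 2.1673*I)
(6*I)*(-4) = (6*(2*√(-27 + 3*√30)/3))*(-4) = (4*√(-27 + 3*√30))*(-4) = -16*√(-27 + 3*√30)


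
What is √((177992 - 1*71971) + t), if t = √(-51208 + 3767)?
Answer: √(106021 + I*√47441) ≈ 325.61 + 0.334*I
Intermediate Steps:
t = I*√47441 (t = √(-47441) = I*√47441 ≈ 217.81*I)
√((177992 - 1*71971) + t) = √((177992 - 1*71971) + I*√47441) = √((177992 - 71971) + I*√47441) = √(106021 + I*√47441)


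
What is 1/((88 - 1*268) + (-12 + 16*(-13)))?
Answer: -1/400 ≈ -0.0025000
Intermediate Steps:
1/((88 - 1*268) + (-12 + 16*(-13))) = 1/((88 - 268) + (-12 - 208)) = 1/(-180 - 220) = 1/(-400) = -1/400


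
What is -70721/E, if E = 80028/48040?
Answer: -849359210/20007 ≈ -42453.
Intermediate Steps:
E = 20007/12010 (E = 80028*(1/48040) = 20007/12010 ≈ 1.6659)
-70721/E = -70721/20007/12010 = -70721*12010/20007 = -849359210/20007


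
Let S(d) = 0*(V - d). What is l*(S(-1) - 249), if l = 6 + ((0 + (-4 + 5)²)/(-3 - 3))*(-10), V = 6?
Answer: -1909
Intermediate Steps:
S(d) = 0 (S(d) = 0*(6 - d) = 0)
l = 23/3 (l = 6 + ((0 + 1²)/(-6))*(-10) = 6 + ((0 + 1)*(-⅙))*(-10) = 6 + (1*(-⅙))*(-10) = 6 - ⅙*(-10) = 6 + 5/3 = 23/3 ≈ 7.6667)
l*(S(-1) - 249) = 23*(0 - 249)/3 = (23/3)*(-249) = -1909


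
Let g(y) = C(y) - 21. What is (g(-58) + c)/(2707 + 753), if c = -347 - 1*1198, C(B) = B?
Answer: -406/865 ≈ -0.46936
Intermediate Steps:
c = -1545 (c = -347 - 1198 = -1545)
g(y) = -21 + y (g(y) = y - 21 = -21 + y)
(g(-58) + c)/(2707 + 753) = ((-21 - 58) - 1545)/(2707 + 753) = (-79 - 1545)/3460 = -1624*1/3460 = -406/865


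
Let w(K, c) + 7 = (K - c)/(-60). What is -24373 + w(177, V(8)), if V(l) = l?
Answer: -1462969/60 ≈ -24383.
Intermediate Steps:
w(K, c) = -7 - K/60 + c/60 (w(K, c) = -7 + (K - c)/(-60) = -7 + (K - c)*(-1/60) = -7 + (-K/60 + c/60) = -7 - K/60 + c/60)
-24373 + w(177, V(8)) = -24373 + (-7 - 1/60*177 + (1/60)*8) = -24373 + (-7 - 59/20 + 2/15) = -24373 - 589/60 = -1462969/60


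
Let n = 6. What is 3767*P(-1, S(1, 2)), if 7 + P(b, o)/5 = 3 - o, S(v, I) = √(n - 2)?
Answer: -113010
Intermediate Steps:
S(v, I) = 2 (S(v, I) = √(6 - 2) = √4 = 2)
P(b, o) = -20 - 5*o (P(b, o) = -35 + 5*(3 - o) = -35 + (15 - 5*o) = -20 - 5*o)
3767*P(-1, S(1, 2)) = 3767*(-20 - 5*2) = 3767*(-20 - 10) = 3767*(-30) = -113010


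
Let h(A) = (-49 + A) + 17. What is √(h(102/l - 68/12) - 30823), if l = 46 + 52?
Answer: I*√13609095/21 ≈ 175.67*I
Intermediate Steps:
l = 98
h(A) = -32 + A
√(h(102/l - 68/12) - 30823) = √((-32 + (102/98 - 68/12)) - 30823) = √((-32 + (102*(1/98) - 68*1/12)) - 30823) = √((-32 + (51/49 - 17/3)) - 30823) = √((-32 - 680/147) - 30823) = √(-5384/147 - 30823) = √(-4536365/147) = I*√13609095/21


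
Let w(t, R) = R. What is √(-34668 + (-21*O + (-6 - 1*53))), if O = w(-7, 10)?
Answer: 7*I*√713 ≈ 186.91*I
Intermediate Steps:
O = 10
√(-34668 + (-21*O + (-6 - 1*53))) = √(-34668 + (-21*10 + (-6 - 1*53))) = √(-34668 + (-210 + (-6 - 53))) = √(-34668 + (-210 - 59)) = √(-34668 - 269) = √(-34937) = 7*I*√713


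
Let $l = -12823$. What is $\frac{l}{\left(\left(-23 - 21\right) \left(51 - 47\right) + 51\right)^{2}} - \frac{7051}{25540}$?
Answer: $- \frac{87534259}{79812500} \approx -1.0967$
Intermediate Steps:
$\frac{l}{\left(\left(-23 - 21\right) \left(51 - 47\right) + 51\right)^{2}} - \frac{7051}{25540} = - \frac{12823}{\left(\left(-23 - 21\right) \left(51 - 47\right) + 51\right)^{2}} - \frac{7051}{25540} = - \frac{12823}{\left(\left(-44\right) 4 + 51\right)^{2}} - \frac{7051}{25540} = - \frac{12823}{\left(-176 + 51\right)^{2}} - \frac{7051}{25540} = - \frac{12823}{\left(-125\right)^{2}} - \frac{7051}{25540} = - \frac{12823}{15625} - \frac{7051}{25540} = - \frac{87534259}{79812500}$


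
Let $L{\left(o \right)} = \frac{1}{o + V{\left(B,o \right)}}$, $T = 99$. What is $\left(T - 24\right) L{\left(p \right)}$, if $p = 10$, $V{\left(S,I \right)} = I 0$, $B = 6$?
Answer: $\frac{15}{2} \approx 7.5$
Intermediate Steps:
$V{\left(S,I \right)} = 0$
$L{\left(o \right)} = \frac{1}{o}$ ($L{\left(o \right)} = \frac{1}{o + 0} = \frac{1}{o}$)
$\left(T - 24\right) L{\left(p \right)} = \frac{99 - 24}{10} = 75 \cdot \frac{1}{10} = \frac{15}{2}$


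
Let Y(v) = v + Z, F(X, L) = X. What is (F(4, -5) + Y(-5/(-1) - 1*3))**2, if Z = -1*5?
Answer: 1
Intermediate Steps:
Z = -5
Y(v) = -5 + v (Y(v) = v - 5 = -5 + v)
(F(4, -5) + Y(-5/(-1) - 1*3))**2 = (4 + (-5 + (-5/(-1) - 1*3)))**2 = (4 + (-5 + (-5*(-1) - 3)))**2 = (4 + (-5 + (5 - 3)))**2 = (4 + (-5 + 2))**2 = (4 - 3)**2 = 1**2 = 1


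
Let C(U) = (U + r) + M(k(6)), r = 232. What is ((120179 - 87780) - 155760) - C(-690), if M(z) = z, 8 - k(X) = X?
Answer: -122905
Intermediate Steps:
k(X) = 8 - X
C(U) = 234 + U (C(U) = (U + 232) + (8 - 1*6) = (232 + U) + (8 - 6) = (232 + U) + 2 = 234 + U)
((120179 - 87780) - 155760) - C(-690) = ((120179 - 87780) - 155760) - (234 - 690) = (32399 - 155760) - 1*(-456) = -123361 + 456 = -122905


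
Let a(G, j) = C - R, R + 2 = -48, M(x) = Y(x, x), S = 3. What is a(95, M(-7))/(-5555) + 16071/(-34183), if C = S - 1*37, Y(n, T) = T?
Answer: -89821333/189886565 ≈ -0.47303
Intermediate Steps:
M(x) = x
R = -50 (R = -2 - 48 = -50)
C = -34 (C = 3 - 1*37 = 3 - 37 = -34)
a(G, j) = 16 (a(G, j) = -34 - 1*(-50) = -34 + 50 = 16)
a(95, M(-7))/(-5555) + 16071/(-34183) = 16/(-5555) + 16071/(-34183) = 16*(-1/5555) + 16071*(-1/34183) = -16/5555 - 16071/34183 = -89821333/189886565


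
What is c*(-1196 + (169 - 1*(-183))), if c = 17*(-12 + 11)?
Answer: 14348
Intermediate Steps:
c = -17 (c = 17*(-1) = -17)
c*(-1196 + (169 - 1*(-183))) = -17*(-1196 + (169 - 1*(-183))) = -17*(-1196 + (169 + 183)) = -17*(-1196 + 352) = -17*(-844) = 14348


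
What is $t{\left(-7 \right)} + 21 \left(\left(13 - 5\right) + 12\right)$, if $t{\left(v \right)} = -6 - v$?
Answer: $421$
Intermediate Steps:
$t{\left(-7 \right)} + 21 \left(\left(13 - 5\right) + 12\right) = \left(-6 - -7\right) + 21 \left(\left(13 - 5\right) + 12\right) = \left(-6 + 7\right) + 21 \left(8 + 12\right) = 1 + 21 \cdot 20 = 1 + 420 = 421$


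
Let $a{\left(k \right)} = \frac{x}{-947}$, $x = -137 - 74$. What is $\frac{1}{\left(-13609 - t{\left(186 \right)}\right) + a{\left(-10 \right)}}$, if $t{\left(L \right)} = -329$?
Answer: $- \frac{947}{12575949} \approx -7.5302 \cdot 10^{-5}$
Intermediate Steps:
$x = -211$
$a{\left(k \right)} = \frac{211}{947}$ ($a{\left(k \right)} = - \frac{211}{-947} = \left(-211\right) \left(- \frac{1}{947}\right) = \frac{211}{947}$)
$\frac{1}{\left(-13609 - t{\left(186 \right)}\right) + a{\left(-10 \right)}} = \frac{1}{\left(-13609 - -329\right) + \frac{211}{947}} = \frac{1}{\left(-13609 + 329\right) + \frac{211}{947}} = \frac{1}{-13280 + \frac{211}{947}} = \frac{1}{- \frac{12575949}{947}} = - \frac{947}{12575949}$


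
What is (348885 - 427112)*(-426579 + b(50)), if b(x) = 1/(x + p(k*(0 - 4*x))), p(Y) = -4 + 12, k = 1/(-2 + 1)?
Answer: 1935459656887/58 ≈ 3.3370e+10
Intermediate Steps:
k = -1 (k = 1/(-1) = -1)
p(Y) = 8
b(x) = 1/(8 + x) (b(x) = 1/(x + 8) = 1/(8 + x))
(348885 - 427112)*(-426579 + b(50)) = (348885 - 427112)*(-426579 + 1/(8 + 50)) = -78227*(-426579 + 1/58) = -78227*(-24741581/58) = 1935459656887/58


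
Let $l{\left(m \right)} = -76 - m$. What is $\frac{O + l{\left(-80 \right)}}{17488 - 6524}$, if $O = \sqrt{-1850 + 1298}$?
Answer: $\frac{1}{2741} + \frac{i \sqrt{138}}{5482} \approx 0.00036483 + 0.0021429 i$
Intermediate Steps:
$O = 2 i \sqrt{138}$ ($O = \sqrt{-552} = 2 i \sqrt{138} \approx 23.495 i$)
$\frac{O + l{\left(-80 \right)}}{17488 - 6524} = \frac{2 i \sqrt{138} - -4}{17488 - 6524} = \frac{2 i \sqrt{138} + \left(-76 + 80\right)}{10964} = \left(2 i \sqrt{138} + 4\right) \frac{1}{10964} = \left(4 + 2 i \sqrt{138}\right) \frac{1}{10964} = \frac{1}{2741} + \frac{i \sqrt{138}}{5482}$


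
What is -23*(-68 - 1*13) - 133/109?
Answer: 202934/109 ≈ 1861.8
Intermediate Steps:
-23*(-68 - 1*13) - 133/109 = -23*(-68 - 13) - 133*1/109 = -23*(-81) - 133/109 = 1863 - 133/109 = 202934/109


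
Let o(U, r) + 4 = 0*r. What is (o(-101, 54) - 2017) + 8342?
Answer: 6321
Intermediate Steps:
o(U, r) = -4 (o(U, r) = -4 + 0*r = -4 + 0 = -4)
(o(-101, 54) - 2017) + 8342 = (-4 - 2017) + 8342 = -2021 + 8342 = 6321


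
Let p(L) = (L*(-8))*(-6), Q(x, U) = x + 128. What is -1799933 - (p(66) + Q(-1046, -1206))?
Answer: -1802183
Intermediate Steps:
Q(x, U) = 128 + x
p(L) = 48*L (p(L) = -8*L*(-6) = 48*L)
-1799933 - (p(66) + Q(-1046, -1206)) = -1799933 - (48*66 + (128 - 1046)) = -1799933 - (3168 - 918) = -1799933 - 1*2250 = -1799933 - 2250 = -1802183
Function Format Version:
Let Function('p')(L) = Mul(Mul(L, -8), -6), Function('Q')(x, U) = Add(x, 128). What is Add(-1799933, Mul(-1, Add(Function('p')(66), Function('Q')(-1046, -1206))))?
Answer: -1802183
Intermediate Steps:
Function('Q')(x, U) = Add(128, x)
Function('p')(L) = Mul(48, L) (Function('p')(L) = Mul(Mul(-8, L), -6) = Mul(48, L))
Add(-1799933, Mul(-1, Add(Function('p')(66), Function('Q')(-1046, -1206)))) = Add(-1799933, Mul(-1, Add(Mul(48, 66), Add(128, -1046)))) = Add(-1799933, Mul(-1, Add(3168, -918))) = Add(-1799933, Mul(-1, 2250)) = Add(-1799933, -2250) = -1802183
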